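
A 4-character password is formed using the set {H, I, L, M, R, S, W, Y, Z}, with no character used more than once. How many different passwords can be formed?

This is a permutation of 4 out of 9: P(9,4) = 9!/5!.
9 × 8 × 7 × 6 = 3024.

3024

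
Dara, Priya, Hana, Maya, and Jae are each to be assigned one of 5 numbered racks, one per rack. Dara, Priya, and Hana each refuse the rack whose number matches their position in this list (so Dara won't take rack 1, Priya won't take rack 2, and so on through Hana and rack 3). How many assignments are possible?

64

Let Aᵢ (for i ∈ {1, 2, 3}) be the placements that put person i in their forbidden rack. Any j of these fix j positions, leaving (5−j)! ways to fill the rest, and there are C(3,j) ways to pick which j.
By inclusion–exclusion, the number of valid placements is Σ_{j=0}^{3} (−1)^j C(3,j)·(5−j)!.
Computing: 120 − 72 + 18 − 2 = 64.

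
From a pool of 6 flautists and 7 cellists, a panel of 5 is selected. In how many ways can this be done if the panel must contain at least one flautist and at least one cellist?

1260

Unrestricted: C(13,5) = 1287 ways to pick any 5 of the 13.
Selections missing a whole group: no flautists → C(7,5) = 21; no cellists → C(6,5) = 6.
Both groups omitted at once is impossible, so 1287 − 27 = 1260.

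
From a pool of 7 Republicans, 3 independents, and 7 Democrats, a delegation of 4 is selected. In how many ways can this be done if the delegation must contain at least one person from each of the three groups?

Unrestricted: C(17,4) = 2380 ways to pick any 4 of the 17.
Selections missing a whole group: no Republicans → C(10,4) = 210; no independents → C(14,4) = 1001; no Democrats → C(10,4) = 210.
Add back selections omitting two groups (i.e. drawn from a single group): C(7,4) + C(3,4) + C(7,4) = 70.
By inclusion–exclusion: 2380 − 1421 + 70 = 1029.

1029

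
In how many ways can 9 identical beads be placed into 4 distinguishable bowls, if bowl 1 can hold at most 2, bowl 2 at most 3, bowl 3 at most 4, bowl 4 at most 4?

Without the upper bounds there are C(12,3) = 220 ways to split 9 among 4 bowls.
Subtract solutions that violate a single cap (substitute x_i' = x_i − (cap_i+1)): x_1 ≥ 3 gives C(9,3) = 84; x_2 ≥ 4 gives C(8,3) = 56; x_3 ≥ 5 gives C(7,3) = 35; x_4 ≥ 5 gives C(7,3) = 35. Together 210.
Add back pairs where two caps are both exceeded: 10 + 4 + 4 + 1 + 1 + 0 = 20.
By inclusion–exclusion the count is 220 − 210 + 20 = 30.

30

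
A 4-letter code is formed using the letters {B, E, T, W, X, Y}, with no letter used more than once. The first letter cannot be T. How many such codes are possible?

300

The first letter has 6−1 = 5 choices (anything except T).
The remaining 3 letters are filled from the other 5 symbols without repetition: 5 × 4 × 3 = 60.
Total: 5 × 60 = 300.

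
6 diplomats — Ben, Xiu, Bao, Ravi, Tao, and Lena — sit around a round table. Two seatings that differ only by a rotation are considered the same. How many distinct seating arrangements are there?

Fix one person's seat to break rotational symmetry; the remaining 5 people can be arranged in (5)! = 120 ways.

120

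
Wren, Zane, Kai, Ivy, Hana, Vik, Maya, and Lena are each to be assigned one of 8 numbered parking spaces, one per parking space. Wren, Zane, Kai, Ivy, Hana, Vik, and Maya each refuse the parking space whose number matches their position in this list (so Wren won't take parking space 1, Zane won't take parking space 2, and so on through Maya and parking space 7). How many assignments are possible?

16687

Let Aᵢ (for 1 ≤ i ≤ 7) be the placements that put person i in their forbidden parking space. Any j of these fix j positions, leaving (8−j)! ways to fill the rest, and there are C(7,j) ways to pick which j.
By inclusion–exclusion, the number of valid placements is Σ_{j=0}^{7} (−1)^j C(7,j)·(8−j)!.
Computing: 40320 − 35280 + 15120 − 4200 + 840 − 126 + 14 − 1 = 16687.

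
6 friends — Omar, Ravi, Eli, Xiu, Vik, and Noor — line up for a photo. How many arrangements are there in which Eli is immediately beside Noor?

240

Treat {Eli, Noor} as a single unit. There are 5 units to order, and the pair itself can be ordered 2 ways.
So the count is 2·(5)! = 240.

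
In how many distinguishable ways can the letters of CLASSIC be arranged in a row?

The 7 letters of CLASSIC have repeats: C appearing twice and S appearing twice.
Dividing 7! = 5040 by 2!·2! = 4 for the repeated letters gives 1260.

1260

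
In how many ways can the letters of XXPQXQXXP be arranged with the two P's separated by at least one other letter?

There are 9!/(5!·2!·2!) = 756 arrangements of XXPQXQXXP in total.
If the two P's are adjacent, glue them into one block, leaving 8 items to arrange: (8)!/(5!·2!) = 168 ways.
Subtracting, 756 − 168 = 588 arrangements keep the P's apart.

588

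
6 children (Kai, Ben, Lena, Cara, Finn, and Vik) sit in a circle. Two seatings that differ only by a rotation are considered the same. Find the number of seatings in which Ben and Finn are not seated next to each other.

Without the restriction there are (5)! = 120 seatings.
Seatings with Ben beside Finn: treat them as a block with 2 internal orders, giving 2 × (4)! = 48.
Subtracting, 120 − 48 = 72.

72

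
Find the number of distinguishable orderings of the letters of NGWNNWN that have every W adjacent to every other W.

Treat the 2 copies of W as a single block. The multiset to arrange is then {WW, G, N, N, N, N}, 6 items in all.
That gives (6)!/(4!) = 30 arrangements.

30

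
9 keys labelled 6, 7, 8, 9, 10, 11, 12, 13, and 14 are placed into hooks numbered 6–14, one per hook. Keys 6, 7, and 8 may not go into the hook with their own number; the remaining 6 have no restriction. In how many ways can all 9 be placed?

256320

Let Aᵢ (for i ∈ {6, 7, 8}) be the placements that put key i in its forbidden hook. Any j of these fix j positions, leaving (9−j)! ways to fill the rest, and there are C(3,j) ways to pick which j.
By inclusion–exclusion, the number of valid placements is Σ_{j=0}^{3} (−1)^j C(3,j)·(9−j)!.
Computing: 362880 − 120960 + 15120 − 720 = 256320.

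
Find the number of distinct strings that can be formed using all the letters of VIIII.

The 5 letters of VIIII have repeats: I appearing 4 times.
The number of distinct arrangements is 5!/(4!) = 120/24 = 5.

5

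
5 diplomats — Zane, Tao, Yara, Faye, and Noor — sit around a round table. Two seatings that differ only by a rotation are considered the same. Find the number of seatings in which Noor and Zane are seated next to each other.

Treat {Noor, Zane} as one unit (2 internal orders) and seat the resulting 4 units around the table: (3)! circular arrangements.
So 2 × (3)! = 2 × 6 = 12.

12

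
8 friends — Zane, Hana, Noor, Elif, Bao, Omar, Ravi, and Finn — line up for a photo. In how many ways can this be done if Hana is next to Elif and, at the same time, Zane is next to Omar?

Treat {Hana,Elif} as one block (2 orders) and {Zane,Omar} as another (2 orders).
That leaves 6 units to arrange: 2 × 2 × 6! = 4 × 720 = 2880.

2880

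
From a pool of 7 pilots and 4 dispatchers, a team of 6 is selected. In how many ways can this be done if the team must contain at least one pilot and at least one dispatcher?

455

With no constraint there are C(11,6) = 462 possible selections.
Selections missing a whole group: no pilots → C(4,6) = 0; no dispatchers → C(7,6) = 7.
Both groups omitted at once is impossible, so 462 − 7 = 455.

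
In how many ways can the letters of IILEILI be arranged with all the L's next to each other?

30

Treat the 2 copies of L as a single block. The multiset to arrange is then {LL, E, I, I, I, I}, 6 items in all.
That gives (6)!/(4!) = 30 arrangements.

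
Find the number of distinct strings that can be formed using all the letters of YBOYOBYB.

Letter multiplicities in YBOYOBYB: B×3, O×2, Y×3.
So there are 8! / (3!·3!·2!) = 560 distinguishable arrangements.

560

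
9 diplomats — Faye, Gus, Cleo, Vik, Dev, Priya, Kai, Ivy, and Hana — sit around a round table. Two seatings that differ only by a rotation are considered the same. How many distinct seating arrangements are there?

40320

Seat Faye anywhere (absorbing the rotational symmetry), then permute the other 8: (8)! = 40320.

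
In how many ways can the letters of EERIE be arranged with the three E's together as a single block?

6

Treat the 3 copies of E as a single block. The multiset to arrange is then {EEE, I, R}, 3 items in all.
All 3 items are distinct, so there are (3)! = 6 arrangements.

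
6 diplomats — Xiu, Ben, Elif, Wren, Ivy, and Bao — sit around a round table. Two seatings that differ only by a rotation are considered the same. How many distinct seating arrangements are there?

120

Around a circle, 6 distinct people have 6!/6 = (5)! = 120 rotationally distinct seatings.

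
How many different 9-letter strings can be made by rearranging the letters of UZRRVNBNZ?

Letter multiplicities in UZRRVNBNZ: B×1, N×2, R×2, U×1, V×1, Z×2.
Dividing 9! = 362880 by 2!·2!·2! = 8 for the repeated letters gives 45360.

45360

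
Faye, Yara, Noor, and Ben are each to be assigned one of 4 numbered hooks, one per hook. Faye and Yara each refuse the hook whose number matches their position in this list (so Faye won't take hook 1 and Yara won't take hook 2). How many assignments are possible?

Let Aᵢ (for i ∈ {1, 2}) be the placements that put person i in their forbidden hook. Any j of these fix j positions, leaving (4−j)! ways to fill the rest, and there are C(2,j) ways to pick which j.
By inclusion–exclusion, the number of valid placements is Σ_{j=0}^{2} (−1)^j C(2,j)·(4−j)!.
Computing: 24 − 12 + 2 = 14.

14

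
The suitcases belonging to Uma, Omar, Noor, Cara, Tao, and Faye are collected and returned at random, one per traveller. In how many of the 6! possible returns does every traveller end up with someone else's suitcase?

Let Aᵢ be the assignments in which traveller i gets their own suitcase. We want the size of the complement of A₁∪…∪A_6.
By inclusion–exclusion this is Σ_{j=0}^{6} (−1)^j C(6,j)·(6−j)!.
Computing: 720 − 720 + 360 − 120 + 30 − 6 + 1 = 265.

265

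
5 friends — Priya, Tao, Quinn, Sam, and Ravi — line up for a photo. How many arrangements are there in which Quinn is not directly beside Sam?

72

Of the 5! = 120 arrangements, those with Quinn and Sam adjacent number 2 × 4! = 48 (treat the pair as a block with 2 internal orders).
Complementary counting: 120 − 48 = 72.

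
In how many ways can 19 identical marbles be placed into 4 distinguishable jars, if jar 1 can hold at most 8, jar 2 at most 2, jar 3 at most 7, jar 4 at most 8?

64

By stars and bars, unrestricted non-negative solutions to x_1+…+x_4 = 19 number C(19+3,3) = 1540.
Subtract solutions that violate a single cap (substitute x_i' = x_i − (cap_i+1)): x_1 ≥ 9 gives C(13,3) = 286; x_2 ≥ 3 gives C(19,3) = 969; x_3 ≥ 8 gives C(14,3) = 364; x_4 ≥ 9 gives C(13,3) = 286. Together 1905.
Add back pairs where two caps are both exceeded: 120 + 10 + 4 + 165 + 120 + 10 = 429.
By inclusion–exclusion the count is 1540 − 1905 + 429 = 64.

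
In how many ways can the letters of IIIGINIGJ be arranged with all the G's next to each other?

Treat the 2 copies of G as a single block. The multiset to arrange is then {GG, I, I, I, I, I, J, N}, 8 items in all.
That gives (8)!/(5!) = 336 arrangements.

336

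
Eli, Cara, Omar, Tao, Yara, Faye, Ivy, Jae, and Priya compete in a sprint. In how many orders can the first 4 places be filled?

This is an ordered selection of 4 from 9: P(9,4).
That gives 9 × 8 × 7 × 6 = 3024.

3024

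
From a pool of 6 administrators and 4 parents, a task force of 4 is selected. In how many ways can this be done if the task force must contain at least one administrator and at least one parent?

194

Total 4-person selections from all 10: C(10,4) = 210.
Subtract selections that omit an entire group: no administrators → C(4,4) = 1; no parents → C(6,4) = 15.
Both groups omitted at once is impossible, so 210 − 16 = 194.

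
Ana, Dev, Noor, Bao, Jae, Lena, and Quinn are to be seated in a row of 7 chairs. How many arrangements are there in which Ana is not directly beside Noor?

Of the 7! = 5040 arrangements, those with Ana and Noor adjacent number 2 × 6! = 1440 (treat the pair as a block with 2 internal orders).
Complementary counting: 5040 − 1440 = 3600.

3600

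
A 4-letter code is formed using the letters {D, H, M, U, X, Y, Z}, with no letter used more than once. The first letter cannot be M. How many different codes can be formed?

The first letter has 7−1 = 6 choices (anything except M).
The remaining 3 letters are filled from the other 6 symbols without repetition: 6 × 5 × 4 = 120.
Total: 6 × 120 = 720.

720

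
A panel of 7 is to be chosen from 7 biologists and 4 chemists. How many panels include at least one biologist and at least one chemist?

Total 7-person selections from all 11: C(11,7) = 330.
Subtract selections that omit an entire group: no biologists → C(4,7) = 0; no chemists → C(7,7) = 1.
Both groups omitted at once is impossible, so 330 − 1 = 329.

329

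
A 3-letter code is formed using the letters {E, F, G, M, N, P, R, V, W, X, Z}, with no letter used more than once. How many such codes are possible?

990

With no repetition, fill the 3 letters in order: 11 choices, then 10, down to 9.
11 × 10 × 9 = 990.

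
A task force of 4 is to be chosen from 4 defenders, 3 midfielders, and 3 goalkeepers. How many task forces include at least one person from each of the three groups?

Unrestricted: C(10,4) = 210 ways to pick any 4 of the 10.
Selections missing a whole group: no defenders → C(6,4) = 15; no midfielders → C(7,4) = 35; no goalkeepers → C(7,4) = 35.
Add back selections omitting two groups (i.e. drawn from a single group): C(4,4) + C(3,4) + C(3,4) = 1.
By inclusion–exclusion: 210 − 85 + 1 = 126.

126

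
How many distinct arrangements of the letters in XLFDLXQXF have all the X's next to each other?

Treat the 3 copies of X as a single block. The multiset to arrange is then {XXX, D, F, F, L, L, Q}, 7 items in all.
That gives (7)!/(2!·2!) = 1260 arrangements.

1260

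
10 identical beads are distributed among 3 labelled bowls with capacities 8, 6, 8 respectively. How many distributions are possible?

Without the upper bounds there are C(12,2) = 66 ways to split 10 among 3 bowls.
Subtract solutions that violate a single cap (substitute x_i' = x_i − (cap_i+1)): x_1 ≥ 9 gives C(3,2) = 3; x_2 ≥ 7 gives C(5,2) = 10; x_3 ≥ 9 gives C(3,2) = 3. Together 16.
No two caps can be exceeded simultaneously, so the pair terms are all 0.
By inclusion–exclusion the count is 66 − 16 + 0 = 50.

50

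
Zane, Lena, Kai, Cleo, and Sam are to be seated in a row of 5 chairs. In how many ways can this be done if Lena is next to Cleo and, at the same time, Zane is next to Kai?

24

Treat {Lena,Cleo} as one block (2 orders) and {Zane,Kai} as another (2 orders).
That leaves 3 units to arrange: 2 × 2 × 3! = 4 × 6 = 24.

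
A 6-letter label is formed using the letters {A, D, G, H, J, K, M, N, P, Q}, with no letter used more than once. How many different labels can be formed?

Choose and order 6 of the 10 symbols: the first letter has 10 options, the next 9, and so on down to 5.
That product is 10 × 9 × 8 × 7 × 6 × 5 = 151200.

151200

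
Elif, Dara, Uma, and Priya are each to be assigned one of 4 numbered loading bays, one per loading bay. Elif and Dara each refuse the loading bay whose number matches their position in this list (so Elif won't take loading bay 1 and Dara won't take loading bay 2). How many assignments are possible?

Let Aᵢ (for i ∈ {1, 2}) be the placements that put person i in their forbidden loading bay. Any j of these fix j positions, leaving (4−j)! ways to fill the rest, and there are C(2,j) ways to pick which j.
By inclusion–exclusion, the number of valid placements is Σ_{j=0}^{2} (−1)^j C(2,j)·(4−j)!.
Computing: 24 − 12 + 2 = 14.

14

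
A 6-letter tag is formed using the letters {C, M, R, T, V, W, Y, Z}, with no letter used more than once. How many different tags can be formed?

20160

This is a permutation of 6 out of 8: P(8,6) = 8!/2!.
8 × 7 × 6 × 5 × 4 × 3 = 20160.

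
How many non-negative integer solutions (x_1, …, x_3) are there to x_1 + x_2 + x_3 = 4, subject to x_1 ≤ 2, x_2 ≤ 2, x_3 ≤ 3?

8

Without the upper bounds there are C(6,2) = 15 ways to split 4 among 3 variables.
Subtract solutions that violate a single cap (substitute x_i' = x_i − (cap_i+1)): x_1 ≥ 3 gives C(3,2) = 3; x_2 ≥ 3 gives C(3,2) = 3; x_3 ≥ 4 gives C(2,2) = 1. Together 7.
No two caps can be exceeded simultaneously, so the pair terms are all 0.
By inclusion–exclusion the count is 15 − 7 + 0 = 8.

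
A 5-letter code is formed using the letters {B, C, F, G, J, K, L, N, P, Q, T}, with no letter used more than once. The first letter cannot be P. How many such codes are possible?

The first letter has 11−1 = 10 choices (anything except P).
The remaining 4 letters are filled from the other 10 symbols without repetition: 10 × 9 × 8 × 7 = 5040.
Total: 10 × 5040 = 50400.

50400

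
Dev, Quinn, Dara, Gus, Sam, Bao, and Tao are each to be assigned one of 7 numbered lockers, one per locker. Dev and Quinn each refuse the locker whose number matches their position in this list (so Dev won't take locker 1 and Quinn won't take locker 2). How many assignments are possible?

Let Aᵢ (for i ∈ {1, 2}) be the placements that put person i in their forbidden locker. Any j of these fix j positions, leaving (7−j)! ways to fill the rest, and there are C(2,j) ways to pick which j.
By inclusion–exclusion, the number of valid placements is Σ_{j=0}^{2} (−1)^j C(2,j)·(7−j)!.
Computing: 5040 − 1440 + 120 = 3720.

3720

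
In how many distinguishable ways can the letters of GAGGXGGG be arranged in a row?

The 8 letters of GAGGXGGG have repeats: G appearing 6 times.
Dividing 8! = 40320 by 6! = 720 for the repeated letters gives 56.

56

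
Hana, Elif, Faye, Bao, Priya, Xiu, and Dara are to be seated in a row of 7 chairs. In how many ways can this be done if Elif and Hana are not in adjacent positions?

3600

Of the 7! = 5040 arrangements, those with Elif and Hana adjacent number 2 × 6! = 1440 (treat the pair as a block with 2 internal orders).
Complementary counting: 5040 − 1440 = 3600.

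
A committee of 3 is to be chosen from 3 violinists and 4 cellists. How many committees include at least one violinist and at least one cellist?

30

Unrestricted: C(7,3) = 35 ways to pick any 3 of the 7.
Subtract selections that omit an entire group: no violinists → C(4,3) = 4; no cellists → C(3,3) = 1.
Both groups omitted at once is impossible, so 35 − 5 = 30.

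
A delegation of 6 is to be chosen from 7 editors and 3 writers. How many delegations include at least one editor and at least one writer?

Total 6-person selections from all 10: C(10,6) = 210.
Selections missing a whole group: no editors → C(3,6) = 0; no writers → C(7,6) = 7.
Both groups omitted at once is impossible, so 210 − 7 = 203.

203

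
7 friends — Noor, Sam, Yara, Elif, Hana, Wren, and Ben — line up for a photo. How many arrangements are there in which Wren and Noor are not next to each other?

There are 7! = 5040 arrangements in all. If Wren and Noor are adjacent, merging them into one block gives 2·(6)! = 1440 arrangements.
Complementary counting: 5040 − 1440 = 3600.

3600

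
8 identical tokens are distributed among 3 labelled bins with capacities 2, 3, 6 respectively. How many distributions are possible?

9

Without the upper bounds there are C(10,2) = 45 ways to split 8 among 3 bins.
Subtract solutions that violate a single cap (substitute x_i' = x_i − (cap_i+1)): x_1 ≥ 3 gives C(7,2) = 21; x_2 ≥ 4 gives C(6,2) = 15; x_3 ≥ 7 gives C(3,2) = 3. Together 39.
Add back pairs where two caps are both exceeded: 3 + 0 + 0 = 3.
By inclusion–exclusion the count is 45 − 39 + 3 = 9.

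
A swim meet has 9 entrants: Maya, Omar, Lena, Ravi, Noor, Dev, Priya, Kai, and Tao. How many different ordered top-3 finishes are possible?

504

There are 9 choices for 1st place, 8 for 2nd, and 7 for 3rd.
That gives 9 × 8 × 7 = 504.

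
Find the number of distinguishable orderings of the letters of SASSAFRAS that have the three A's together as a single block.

Treat the 3 copies of A as a single block. The multiset to arrange is then {AAA, F, R, S, S, S, S}, 7 items in all.
That gives (7)!/(4!) = 210 arrangements.

210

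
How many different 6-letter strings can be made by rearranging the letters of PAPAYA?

The 6 letters of PAPAYA have repeats: A appearing 3 times and P appearing twice.
So there are 6! / (3!·2!) = 60 distinguishable arrangements.

60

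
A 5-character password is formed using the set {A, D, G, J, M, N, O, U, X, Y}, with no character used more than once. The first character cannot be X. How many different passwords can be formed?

The first character has 10−1 = 9 choices (anything except X).
The remaining 4 characters are filled from the other 9 symbols without repetition: 9 × 8 × 7 × 6 = 3024.
Total: 9 × 3024 = 27216.

27216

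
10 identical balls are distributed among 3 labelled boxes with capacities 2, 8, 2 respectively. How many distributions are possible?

By stars and bars, unrestricted non-negative solutions to x_1+…+x_3 = 10 number C(10+2,2) = 66.
Subtract solutions that violate a single cap (substitute x_i' = x_i − (cap_i+1)): x_1 ≥ 3 gives C(9,2) = 36; x_2 ≥ 9 gives C(3,2) = 3; x_3 ≥ 3 gives C(9,2) = 36. Together 75.
Add back pairs where two caps are both exceeded: 0 + 15 + 0 = 15.
By inclusion–exclusion the count is 66 − 75 + 15 = 6.

6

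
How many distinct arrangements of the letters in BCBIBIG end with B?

Fix B in the last position and arrange the remaining 6 letters.
Those 6 letters have B appearing twice and I appearing twice, giving (6)!/(2!·2!) = 180.

180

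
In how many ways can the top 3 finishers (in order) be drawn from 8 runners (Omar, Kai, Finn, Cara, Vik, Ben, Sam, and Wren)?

This is an ordered selection of 3 from 8: P(8,3).
That gives 8 × 7 × 6 = 336.

336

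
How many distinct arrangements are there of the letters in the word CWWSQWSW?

Letter multiplicities in CWWSQWSW: C×1, Q×1, S×2, W×4.
So there are 8! / (4!·2!) = 840 distinguishable arrangements.

840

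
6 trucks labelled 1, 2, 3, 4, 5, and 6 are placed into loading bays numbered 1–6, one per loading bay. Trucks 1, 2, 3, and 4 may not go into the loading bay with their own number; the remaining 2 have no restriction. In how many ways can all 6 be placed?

362

Let Aᵢ (for 1 ≤ i ≤ 4) be the placements that put truck i in its forbidden loading bay. Any j of these fix j positions, leaving (6−j)! ways to fill the rest, and there are C(4,j) ways to pick which j.
By inclusion–exclusion, the number of valid placements is Σ_{j=0}^{4} (−1)^j C(4,j)·(6−j)!.
Computing: 720 − 480 + 144 − 24 + 2 = 362.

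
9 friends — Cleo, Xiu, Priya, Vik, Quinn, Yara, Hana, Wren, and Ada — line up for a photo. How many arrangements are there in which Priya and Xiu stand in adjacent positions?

Place the 7 others and the Priya-Xiu pair as 8 objects in a line; the pair has 2 internal arrangements.
That gives 2 × 8! = 2 × 40320 = 80640.

80640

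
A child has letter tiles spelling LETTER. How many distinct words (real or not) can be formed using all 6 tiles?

The 6 letters of LETTER have repeats: E appearing twice and T appearing twice.
Dividing 6! = 720 by 2!·2! = 4 for the repeated letters gives 180.

180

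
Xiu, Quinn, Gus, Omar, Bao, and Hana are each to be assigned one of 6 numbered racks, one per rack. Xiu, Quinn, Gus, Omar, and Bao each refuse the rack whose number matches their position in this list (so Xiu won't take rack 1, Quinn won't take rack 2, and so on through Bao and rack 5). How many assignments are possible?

Let Aᵢ (for 1 ≤ i ≤ 5) be the placements that put person i in their forbidden rack. Any j of these fix j positions, leaving (6−j)! ways to fill the rest, and there are C(5,j) ways to pick which j.
By inclusion–exclusion, the number of valid placements is Σ_{j=0}^{5} (−1)^j C(5,j)·(6−j)!.
Computing: 720 − 600 + 240 − 60 + 10 − 1 = 309.

309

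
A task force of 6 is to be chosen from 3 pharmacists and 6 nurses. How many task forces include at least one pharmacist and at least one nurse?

83

Total 6-person selections from all 9: C(9,6) = 84.
Subtract selections that omit an entire group: no pharmacists → C(6,6) = 1; no nurses → C(3,6) = 0.
Both groups omitted at once is impossible, so 84 − 1 = 83.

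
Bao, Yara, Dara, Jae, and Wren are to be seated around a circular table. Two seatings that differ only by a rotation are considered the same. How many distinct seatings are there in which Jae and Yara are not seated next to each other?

Without the restriction there are (4)! = 24 seatings.
Those with Jae next to Yara: fuse the pair into one unit and seat 4 units around a circle — 2·(3)! = 12.
Subtracting, 24 − 12 = 12.

12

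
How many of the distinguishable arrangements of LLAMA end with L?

12

Fix L in the last position and arrange the remaining 4 letters.
Those 4 letters have A appearing twice, giving (4)!/(2!) = 12.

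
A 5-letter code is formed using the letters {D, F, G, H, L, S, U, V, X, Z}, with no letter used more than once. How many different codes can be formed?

This is a permutation of 5 out of 10: P(10,5) = 10!/5!.
10 × 9 × 8 × 7 × 6 = 30240.

30240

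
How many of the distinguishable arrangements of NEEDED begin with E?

With the first slot taken by E, it remains to arrange the other 5 letters (NEDED).
Those 5 letters have D appearing twice and E appearing twice, giving (5)!/(2!·2!) = 30.

30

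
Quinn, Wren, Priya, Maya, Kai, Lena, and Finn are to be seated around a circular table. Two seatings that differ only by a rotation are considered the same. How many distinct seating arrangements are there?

Fix one person's seat to break rotational symmetry; the remaining 6 people can be arranged in (6)! = 720 ways.

720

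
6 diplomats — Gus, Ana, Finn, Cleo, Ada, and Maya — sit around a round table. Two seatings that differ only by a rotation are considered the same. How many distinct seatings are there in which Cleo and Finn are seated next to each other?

48

Glue Cleo and Finn into a block (2 internal orders). Seating 5 units around a circle gives (4)! arrangements.
So 2 × (4)! = 2 × 24 = 48.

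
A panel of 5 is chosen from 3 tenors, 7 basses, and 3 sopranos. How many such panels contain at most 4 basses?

Split by how many basses are chosen (0 through 4).
Sum: C(7,0)·C(6,5) + C(7,1)·C(6,4) + C(7,2)·C(6,3) + C(7,3)·C(6,2) + C(7,4)·C(6,1) = 6 + 105 + 420 + 525 + 210 = 1266.

1266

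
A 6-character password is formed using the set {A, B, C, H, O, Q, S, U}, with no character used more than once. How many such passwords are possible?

This is a permutation of 6 out of 8: P(8,6) = 8!/2!.
8 × 7 × 6 × 5 × 4 × 3 = 20160.

20160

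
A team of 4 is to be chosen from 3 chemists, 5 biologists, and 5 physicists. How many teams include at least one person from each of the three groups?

375

Total 4-person selections from all 13: C(13,4) = 715.
Selections missing a whole group: no chemists → C(10,4) = 210; no biologists → C(8,4) = 70; no physicists → C(8,4) = 70.
Add back selections omitting two groups (i.e. drawn from a single group): C(3,4) + C(5,4) + C(5,4) = 10.
By inclusion–exclusion: 715 − 350 + 10 = 375.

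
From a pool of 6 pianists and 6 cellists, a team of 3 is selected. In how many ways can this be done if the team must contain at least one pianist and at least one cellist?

Total 3-person selections from all 12: C(12,3) = 220.
Subtract selections that omit an entire group: no pianists → C(6,3) = 20; no cellists → C(6,3) = 20.
Both groups omitted at once is impossible, so 220 − 40 = 180.

180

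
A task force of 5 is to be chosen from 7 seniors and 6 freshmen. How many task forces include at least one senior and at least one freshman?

With no constraint there are C(13,5) = 1287 possible selections.
Selections missing a whole group: no seniors → C(6,5) = 6; no freshmen → C(7,5) = 21.
Both groups omitted at once is impossible, so 1287 − 27 = 1260.

1260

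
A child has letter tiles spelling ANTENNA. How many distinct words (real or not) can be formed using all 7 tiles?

420

Letter multiplicities in ANTENNA: A×2, E×1, N×3, T×1.
The number of distinct arrangements is 7!/(3!·2!) = 5040/12 = 420.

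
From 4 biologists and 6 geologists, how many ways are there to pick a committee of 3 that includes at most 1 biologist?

80

Split by how many biologists are chosen (0 through 1).
Sum: C(4,0)·C(6,3) + C(4,1)·C(6,2) = 20 + 60 = 80.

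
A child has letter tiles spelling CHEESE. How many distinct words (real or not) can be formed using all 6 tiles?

120

CHEESE has 6 letters with E appearing 3 times.
So there are 6! / (3!) = 120 distinguishable arrangements.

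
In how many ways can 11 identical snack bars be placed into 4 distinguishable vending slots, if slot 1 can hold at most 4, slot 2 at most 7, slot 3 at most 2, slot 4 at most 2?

Ignoring the caps, the number of non-negative solutions to x_1+…+x_4 = 11 is C(14,3) = 364.
Subtract solutions that violate a single cap (substitute x_i' = x_i − (cap_i+1)): x_1 ≥ 5 gives C(9,3) = 84; x_2 ≥ 8 gives C(6,3) = 20; x_3 ≥ 3 gives C(11,3) = 165; x_4 ≥ 3 gives C(11,3) = 165. Together 434.
Add back pairs where two caps are both exceeded: 0 + 20 + 20 + 1 + 1 + 56 = 98.
Subtract triples: 0 + 0 + 1 + 0 = 1.
By inclusion–exclusion the count is 364 − 434 + 98 − 1 = 27.

27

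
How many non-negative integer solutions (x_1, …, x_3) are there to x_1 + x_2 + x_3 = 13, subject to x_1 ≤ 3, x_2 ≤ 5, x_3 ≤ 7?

Without the upper bounds there are C(15,2) = 105 ways to split 13 among 3 variables.
Subtract solutions that violate a single cap (substitute x_i' = x_i − (cap_i+1)): x_1 ≥ 4 gives C(11,2) = 55; x_2 ≥ 6 gives C(9,2) = 36; x_3 ≥ 8 gives C(7,2) = 21. Together 112.
Add back pairs where two caps are both exceeded: 10 + 3 + 0 = 13.
By inclusion–exclusion the count is 105 − 112 + 13 = 6.

6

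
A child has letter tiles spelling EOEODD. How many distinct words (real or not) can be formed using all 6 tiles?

90

EOEODD has 6 letters with D appearing twice, E appearing twice, and O appearing twice.
Dividing 6! = 720 by 2!·2!·2! = 8 for the repeated letters gives 90.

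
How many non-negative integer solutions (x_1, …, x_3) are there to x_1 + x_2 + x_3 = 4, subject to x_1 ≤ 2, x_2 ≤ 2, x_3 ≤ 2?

By stars and bars, unrestricted non-negative solutions to x_1+…+x_3 = 4 number C(4+2,2) = 15.
Subtract solutions that violate a single cap (substitute x_i' = x_i − (cap_i+1)): x_1 ≥ 3 gives C(3,2) = 3; x_2 ≥ 3 gives C(3,2) = 3; x_3 ≥ 3 gives C(3,2) = 3. Together 9.
No two caps can be exceeded simultaneously, so the pair terms are all 0.
By inclusion–exclusion the count is 15 − 9 + 0 = 6.

6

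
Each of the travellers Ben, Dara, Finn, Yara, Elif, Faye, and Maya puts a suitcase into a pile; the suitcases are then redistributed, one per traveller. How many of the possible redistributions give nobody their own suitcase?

Count assignments avoiding every fixed point. For any j of the 7 travellers fixed to their own suitcase, the other 7−j can be arranged in (7−j)! ways.
By inclusion–exclusion this is Σ_{j=0}^{7} (−1)^j C(7,j)·(7−j)!.
Computing: 5040 − 5040 + 2520 − 840 + 210 − 42 + 7 − 1 = 1854.

1854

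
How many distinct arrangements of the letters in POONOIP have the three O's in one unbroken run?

60

Treat the 3 copies of O as a single block. The multiset to arrange is then {OOO, I, N, P, P}, 5 items in all.
That gives (5)!/(2!) = 60 arrangements.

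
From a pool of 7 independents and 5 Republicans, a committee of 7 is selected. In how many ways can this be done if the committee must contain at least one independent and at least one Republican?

Total 7-person selections from all 12: C(12,7) = 792.
Selections missing a whole group: no independents → C(5,7) = 0; no Republicans → C(7,7) = 1.
Both groups omitted at once is impossible, so 792 − 1 = 791.

791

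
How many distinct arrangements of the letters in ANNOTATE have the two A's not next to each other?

3780

There are 8!/(2!·2!·2!) = 5040 arrangements of ANNOTATE in total.
If the two A's are adjacent, glue them into one block, leaving 7 items to arrange: (7)!/(2!·2!) = 1260 ways.
Hence 5040 − 1260 = 3780.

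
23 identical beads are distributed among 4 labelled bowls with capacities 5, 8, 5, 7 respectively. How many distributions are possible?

10

Without the upper bounds there are C(26,3) = 2600 ways to split 23 among 4 bowls.
Subtract solutions that violate a single cap (substitute x_i' = x_i − (cap_i+1)): x_1 ≥ 6 gives C(20,3) = 1140; x_2 ≥ 9 gives C(17,3) = 680; x_3 ≥ 6 gives C(20,3) = 1140; x_4 ≥ 8 gives C(18,3) = 816. Together 3776.
Add back pairs where two caps are both exceeded: 165 + 364 + 220 + 165 + 84 + 220 = 1218.
Subtract triples: 10 + 1 + 20 + 1 = 32.
By inclusion–exclusion the count is 2600 − 3776 + 1218 − 32 = 10.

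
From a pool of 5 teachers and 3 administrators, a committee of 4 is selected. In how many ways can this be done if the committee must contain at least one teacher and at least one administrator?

65

Unrestricted: C(8,4) = 70 ways to pick any 4 of the 8.
Selections missing a whole group: no teachers → C(3,4) = 0; no administrators → C(5,4) = 5.
Both groups omitted at once is impossible, so 70 − 5 = 65.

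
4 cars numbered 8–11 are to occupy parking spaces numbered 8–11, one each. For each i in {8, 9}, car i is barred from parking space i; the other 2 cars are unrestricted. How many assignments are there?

14

Let Aᵢ (for i ∈ {8, 9}) be the placements that put car i in its forbidden parking space. Any j of these fix j positions, leaving (4−j)! ways to fill the rest, and there are C(2,j) ways to pick which j.
By inclusion–exclusion, the number of valid placements is Σ_{j=0}^{2} (−1)^j C(2,j)·(4−j)!.
Computing: 24 − 12 + 2 = 14.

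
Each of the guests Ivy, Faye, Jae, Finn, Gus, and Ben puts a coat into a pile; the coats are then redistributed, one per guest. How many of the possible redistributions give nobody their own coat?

This is the derangement count D_6: permutations of 6 items with no fixed point.
By inclusion–exclusion this is Σ_{j=0}^{6} (−1)^j C(6,j)·(6−j)!.
Computing: 720 − 720 + 360 − 120 + 30 − 6 + 1 = 265.

265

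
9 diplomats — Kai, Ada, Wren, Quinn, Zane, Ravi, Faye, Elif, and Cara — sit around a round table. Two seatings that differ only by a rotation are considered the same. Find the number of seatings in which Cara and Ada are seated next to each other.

10080

Glue Cara and Ada into a block (2 internal orders). Seating 8 units around a circle gives (7)! arrangements.
So 2 × (7)! = 2 × 5040 = 10080.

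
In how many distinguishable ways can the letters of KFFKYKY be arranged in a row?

210

Letter multiplicities in KFFKYKY: F×2, K×3, Y×2.
Dividing 7! = 5040 by 3!·2!·2! = 24 for the repeated letters gives 210.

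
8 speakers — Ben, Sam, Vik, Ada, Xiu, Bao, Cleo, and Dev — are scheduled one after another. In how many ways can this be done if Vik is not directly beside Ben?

30240

There are 8! = 40320 arrangements in all. If Vik and Ben are adjacent, merging them into one block gives 2·(7)! = 10080 arrangements.
So 40320 − 10080 = 30240 arrangements keep them apart.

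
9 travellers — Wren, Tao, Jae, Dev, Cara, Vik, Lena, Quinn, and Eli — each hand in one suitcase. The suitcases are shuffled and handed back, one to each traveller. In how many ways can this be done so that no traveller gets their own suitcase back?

This is the derangement count D_9: permutations of 9 items with no fixed point.
By inclusion–exclusion this is Σ_{j=0}^{9} (−1)^j C(9,j)·(9−j)!.
Computing: 362880 − 362880 + 181440 − 60480 + 15120 − 3024 + 504 − 72 + 9 − 1 = 133496.

133496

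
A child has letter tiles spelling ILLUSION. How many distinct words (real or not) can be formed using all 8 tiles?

The 8 letters of ILLUSION have repeats: I appearing twice and L appearing twice.
The number of distinct arrangements is 8!/(2!·2!) = 40320/4 = 10080.

10080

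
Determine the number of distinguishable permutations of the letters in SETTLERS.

SETTLERS has 8 letters with E appearing twice, S appearing twice, and T appearing twice.
The number of distinct arrangements is 8!/(2!·2!·2!) = 40320/8 = 5040.

5040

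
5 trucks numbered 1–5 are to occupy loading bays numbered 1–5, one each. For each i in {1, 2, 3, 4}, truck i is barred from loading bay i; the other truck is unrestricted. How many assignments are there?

53

Let Aᵢ (for 1 ≤ i ≤ 4) be the placements that put truck i in its forbidden loading bay. Any j of these fix j positions, leaving (5−j)! ways to fill the rest, and there are C(4,j) ways to pick which j.
By inclusion–exclusion, the number of valid placements is Σ_{j=0}^{4} (−1)^j C(4,j)·(5−j)!.
Computing: 120 − 96 + 36 − 8 + 1 = 53.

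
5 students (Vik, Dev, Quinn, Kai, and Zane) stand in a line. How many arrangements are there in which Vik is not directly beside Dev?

Of the 5! = 120 arrangements, those with Vik and Dev adjacent number 2 × 4! = 48 (treat the pair as a block with 2 internal orders).
So 120 − 48 = 72 arrangements keep them apart.

72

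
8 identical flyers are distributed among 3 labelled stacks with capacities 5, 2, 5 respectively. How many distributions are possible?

By stars and bars, unrestricted non-negative solutions to x_1+…+x_3 = 8 number C(8+2,2) = 45.
Subtract solutions that violate a single cap (substitute x_i' = x_i − (cap_i+1)): x_1 ≥ 6 gives C(4,2) = 6; x_2 ≥ 3 gives C(7,2) = 21; x_3 ≥ 6 gives C(4,2) = 6. Together 33.
No two caps can be exceeded simultaneously, so the pair terms are all 0.
By inclusion–exclusion the count is 45 − 33 + 0 = 12.

12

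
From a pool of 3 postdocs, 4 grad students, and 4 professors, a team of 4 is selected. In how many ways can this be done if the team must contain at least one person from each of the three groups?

192

Unrestricted: C(11,4) = 330 ways to pick any 4 of the 11.
Selections missing a whole group: no postdocs → C(8,4) = 70; no grad students → C(7,4) = 35; no professors → C(7,4) = 35.
Add back selections omitting two groups (i.e. drawn from a single group): C(3,4) + C(4,4) + C(4,4) = 2.
By inclusion–exclusion: 330 − 140 + 2 = 192.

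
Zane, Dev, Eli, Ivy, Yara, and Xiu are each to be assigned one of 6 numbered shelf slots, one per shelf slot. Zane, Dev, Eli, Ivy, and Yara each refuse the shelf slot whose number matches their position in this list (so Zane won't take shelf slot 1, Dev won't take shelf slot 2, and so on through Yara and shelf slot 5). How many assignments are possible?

Let Aᵢ (for 1 ≤ i ≤ 5) be the placements that put person i in their forbidden shelf slot. Any j of these fix j positions, leaving (6−j)! ways to fill the rest, and there are C(5,j) ways to pick which j.
By inclusion–exclusion, the number of valid placements is Σ_{j=0}^{5} (−1)^j C(5,j)·(6−j)!.
Computing: 720 − 600 + 240 − 60 + 10 − 1 = 309.

309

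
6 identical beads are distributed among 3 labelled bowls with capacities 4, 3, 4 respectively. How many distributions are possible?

16

Ignoring the caps, the number of non-negative solutions to x_1+…+x_3 = 6 is C(8,2) = 28.
Subtract solutions that violate a single cap (substitute x_i' = x_i − (cap_i+1)): x_1 ≥ 5 gives C(3,2) = 3; x_2 ≥ 4 gives C(4,2) = 6; x_3 ≥ 5 gives C(3,2) = 3. Together 12.
No two caps can be exceeded simultaneously, so the pair terms are all 0.
By inclusion–exclusion the count is 28 − 12 + 0 = 16.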